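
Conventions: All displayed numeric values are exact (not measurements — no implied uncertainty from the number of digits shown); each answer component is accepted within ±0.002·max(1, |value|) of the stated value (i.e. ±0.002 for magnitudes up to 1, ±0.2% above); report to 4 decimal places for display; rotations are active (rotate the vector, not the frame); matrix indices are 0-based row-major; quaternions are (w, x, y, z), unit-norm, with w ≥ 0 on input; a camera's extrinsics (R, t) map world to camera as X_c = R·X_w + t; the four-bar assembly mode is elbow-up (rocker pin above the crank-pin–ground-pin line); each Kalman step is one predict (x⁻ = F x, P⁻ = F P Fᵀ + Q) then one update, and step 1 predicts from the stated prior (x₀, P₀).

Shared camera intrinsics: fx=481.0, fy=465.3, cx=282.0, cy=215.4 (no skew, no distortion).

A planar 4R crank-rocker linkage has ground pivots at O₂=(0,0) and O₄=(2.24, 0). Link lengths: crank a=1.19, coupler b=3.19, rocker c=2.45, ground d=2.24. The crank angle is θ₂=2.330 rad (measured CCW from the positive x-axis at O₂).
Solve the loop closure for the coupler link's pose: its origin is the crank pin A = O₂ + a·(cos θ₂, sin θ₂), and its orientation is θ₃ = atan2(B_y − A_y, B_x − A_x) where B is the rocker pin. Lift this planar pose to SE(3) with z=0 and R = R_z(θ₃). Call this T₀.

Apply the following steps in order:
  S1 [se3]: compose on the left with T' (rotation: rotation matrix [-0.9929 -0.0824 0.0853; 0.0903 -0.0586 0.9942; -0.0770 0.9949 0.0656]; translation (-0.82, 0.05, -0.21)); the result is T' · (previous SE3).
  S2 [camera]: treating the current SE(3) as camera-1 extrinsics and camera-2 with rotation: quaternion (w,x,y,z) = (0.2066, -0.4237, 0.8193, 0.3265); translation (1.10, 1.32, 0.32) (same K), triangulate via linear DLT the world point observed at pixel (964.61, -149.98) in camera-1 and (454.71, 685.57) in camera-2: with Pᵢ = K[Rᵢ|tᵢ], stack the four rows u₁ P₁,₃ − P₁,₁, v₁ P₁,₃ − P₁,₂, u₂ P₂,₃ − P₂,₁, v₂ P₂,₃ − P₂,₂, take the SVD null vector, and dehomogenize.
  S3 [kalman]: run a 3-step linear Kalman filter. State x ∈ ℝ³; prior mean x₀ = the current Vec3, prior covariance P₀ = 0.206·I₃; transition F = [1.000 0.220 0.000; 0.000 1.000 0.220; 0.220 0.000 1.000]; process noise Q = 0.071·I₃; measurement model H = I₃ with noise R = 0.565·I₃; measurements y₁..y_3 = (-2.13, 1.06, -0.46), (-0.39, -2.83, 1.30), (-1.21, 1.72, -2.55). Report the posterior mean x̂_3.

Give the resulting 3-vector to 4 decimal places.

result = (-1.0942, 0.2732, -1.2270)

source (fourbar_fk): coupler pose = R=[0.8704 -0.4923 0.0000; 0.4923 0.8704 0.0000; 0.0000 0.0000 1.0000], t=(-0.8191, 0.8632, 0.0000)
after S1 (compose_se3): R=[-0.9049 0.4171 0.0853; 0.0497 -0.0954 0.9942; 0.4228 0.9038 0.0656], t=(-0.0778, -0.0745, 0.7118)
after S2 (triangulate): (-1.4759, 1.3152, -0.6971)
after S3 (kf_track): (-1.0942, 0.2732, -1.2270)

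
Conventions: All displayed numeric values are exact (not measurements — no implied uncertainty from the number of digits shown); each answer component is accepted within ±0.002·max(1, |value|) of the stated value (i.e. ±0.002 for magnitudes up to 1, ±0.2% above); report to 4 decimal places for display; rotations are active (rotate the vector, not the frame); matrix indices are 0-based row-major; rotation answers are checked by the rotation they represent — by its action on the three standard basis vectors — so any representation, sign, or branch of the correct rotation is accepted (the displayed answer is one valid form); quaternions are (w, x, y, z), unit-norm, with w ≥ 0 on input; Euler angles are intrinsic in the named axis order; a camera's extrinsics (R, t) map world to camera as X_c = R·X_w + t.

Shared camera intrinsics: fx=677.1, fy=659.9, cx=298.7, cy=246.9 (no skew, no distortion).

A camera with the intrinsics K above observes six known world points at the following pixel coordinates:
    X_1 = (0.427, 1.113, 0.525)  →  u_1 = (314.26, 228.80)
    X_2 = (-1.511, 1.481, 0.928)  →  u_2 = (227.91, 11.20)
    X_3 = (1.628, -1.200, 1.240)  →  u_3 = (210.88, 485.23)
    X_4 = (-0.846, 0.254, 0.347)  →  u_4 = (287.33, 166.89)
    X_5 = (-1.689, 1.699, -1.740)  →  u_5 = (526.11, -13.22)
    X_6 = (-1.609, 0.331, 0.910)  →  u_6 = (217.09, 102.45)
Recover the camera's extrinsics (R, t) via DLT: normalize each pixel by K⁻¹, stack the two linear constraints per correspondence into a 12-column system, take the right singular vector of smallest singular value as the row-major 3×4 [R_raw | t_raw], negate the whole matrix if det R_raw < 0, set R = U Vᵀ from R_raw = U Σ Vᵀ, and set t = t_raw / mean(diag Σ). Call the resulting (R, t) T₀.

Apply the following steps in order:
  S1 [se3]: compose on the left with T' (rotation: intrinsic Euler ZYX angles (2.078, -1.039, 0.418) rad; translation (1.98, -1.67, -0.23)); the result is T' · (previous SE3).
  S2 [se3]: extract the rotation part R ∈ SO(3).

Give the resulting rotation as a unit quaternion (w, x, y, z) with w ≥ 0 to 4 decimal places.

rotation (quat) = (0.0211, 0.1595, -0.9709, 0.1773)

source (pnp_recover): camera pose = R=[0.1837 0.1801 -0.9663; 0.8430 -0.5345 0.0606; -0.5056 -0.8258 -0.2500], t=(0.3400, 0.0700, 6.1197)
after S1 (compose_se3): R=[-0.9482 -0.3171 0.0155; -0.3022 0.8863 -0.3510; 0.0975 -0.3375 -0.9363], t=(6.3652, -4.5787, 2.9135)
after S2 (rot_of_se3): [-0.9482 -0.3171 0.0155; -0.3022 0.8863 -0.3510; 0.0975 -0.3375 -0.9363]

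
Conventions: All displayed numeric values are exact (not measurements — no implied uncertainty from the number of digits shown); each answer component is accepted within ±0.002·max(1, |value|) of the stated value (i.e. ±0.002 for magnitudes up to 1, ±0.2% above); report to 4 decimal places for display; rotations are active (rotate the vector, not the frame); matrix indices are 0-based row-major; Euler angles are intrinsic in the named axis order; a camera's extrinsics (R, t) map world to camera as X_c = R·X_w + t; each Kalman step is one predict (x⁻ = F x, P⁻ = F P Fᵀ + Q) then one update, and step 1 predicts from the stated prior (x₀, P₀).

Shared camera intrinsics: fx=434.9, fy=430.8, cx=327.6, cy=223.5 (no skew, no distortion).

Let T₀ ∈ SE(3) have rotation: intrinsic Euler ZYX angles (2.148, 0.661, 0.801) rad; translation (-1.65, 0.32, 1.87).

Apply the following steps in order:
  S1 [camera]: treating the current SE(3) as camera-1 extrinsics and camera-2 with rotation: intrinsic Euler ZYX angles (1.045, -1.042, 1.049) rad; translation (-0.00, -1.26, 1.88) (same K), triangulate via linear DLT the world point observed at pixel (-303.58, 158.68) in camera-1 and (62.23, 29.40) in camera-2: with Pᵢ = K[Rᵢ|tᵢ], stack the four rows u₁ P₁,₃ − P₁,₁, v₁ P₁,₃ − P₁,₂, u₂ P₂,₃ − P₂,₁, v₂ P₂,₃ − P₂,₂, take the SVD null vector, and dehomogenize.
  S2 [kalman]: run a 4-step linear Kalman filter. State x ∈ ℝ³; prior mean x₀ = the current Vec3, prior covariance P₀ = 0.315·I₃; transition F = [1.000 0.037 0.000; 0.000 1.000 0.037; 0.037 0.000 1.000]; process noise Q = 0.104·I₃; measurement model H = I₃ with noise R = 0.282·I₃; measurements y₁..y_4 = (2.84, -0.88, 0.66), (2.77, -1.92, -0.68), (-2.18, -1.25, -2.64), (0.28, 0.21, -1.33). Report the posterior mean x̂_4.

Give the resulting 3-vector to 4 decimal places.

after S1 (triangulate): (0.0493, 1.1068, -0.8556)
after S2 (kf_track): (0.1938, -0.5625, -1.3325)

result = (0.1938, -0.5625, -1.3325)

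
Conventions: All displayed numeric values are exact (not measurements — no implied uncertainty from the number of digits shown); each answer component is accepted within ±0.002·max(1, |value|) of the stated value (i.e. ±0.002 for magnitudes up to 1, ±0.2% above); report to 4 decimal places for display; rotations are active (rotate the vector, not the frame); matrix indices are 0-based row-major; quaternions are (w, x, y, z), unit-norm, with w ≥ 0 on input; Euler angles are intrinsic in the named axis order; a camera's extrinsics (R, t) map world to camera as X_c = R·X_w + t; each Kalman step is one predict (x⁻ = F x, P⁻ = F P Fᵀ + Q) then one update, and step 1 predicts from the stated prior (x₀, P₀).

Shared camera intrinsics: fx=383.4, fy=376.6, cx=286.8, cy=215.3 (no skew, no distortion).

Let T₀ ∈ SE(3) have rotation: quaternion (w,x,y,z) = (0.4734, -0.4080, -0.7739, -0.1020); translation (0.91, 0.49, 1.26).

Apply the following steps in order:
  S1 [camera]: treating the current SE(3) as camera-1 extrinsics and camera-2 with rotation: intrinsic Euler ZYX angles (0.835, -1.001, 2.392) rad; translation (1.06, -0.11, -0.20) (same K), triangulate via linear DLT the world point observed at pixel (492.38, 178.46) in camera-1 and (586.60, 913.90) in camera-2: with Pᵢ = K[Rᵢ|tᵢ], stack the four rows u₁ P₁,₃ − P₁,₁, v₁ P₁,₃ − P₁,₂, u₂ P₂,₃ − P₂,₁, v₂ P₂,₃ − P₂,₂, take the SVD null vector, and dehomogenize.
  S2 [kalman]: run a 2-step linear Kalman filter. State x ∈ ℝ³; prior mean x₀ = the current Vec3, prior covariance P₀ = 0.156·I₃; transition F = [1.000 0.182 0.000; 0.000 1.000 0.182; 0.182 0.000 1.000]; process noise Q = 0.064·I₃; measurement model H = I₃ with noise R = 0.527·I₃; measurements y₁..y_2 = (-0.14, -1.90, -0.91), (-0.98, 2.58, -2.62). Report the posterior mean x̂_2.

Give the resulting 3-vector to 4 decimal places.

result = (-0.3025, -0.1731, -1.3363)

after S1 (triangulate): (0.2739, -0.4828, -0.9759)
after S2 (kf_track): (-0.3025, -0.1731, -1.3363)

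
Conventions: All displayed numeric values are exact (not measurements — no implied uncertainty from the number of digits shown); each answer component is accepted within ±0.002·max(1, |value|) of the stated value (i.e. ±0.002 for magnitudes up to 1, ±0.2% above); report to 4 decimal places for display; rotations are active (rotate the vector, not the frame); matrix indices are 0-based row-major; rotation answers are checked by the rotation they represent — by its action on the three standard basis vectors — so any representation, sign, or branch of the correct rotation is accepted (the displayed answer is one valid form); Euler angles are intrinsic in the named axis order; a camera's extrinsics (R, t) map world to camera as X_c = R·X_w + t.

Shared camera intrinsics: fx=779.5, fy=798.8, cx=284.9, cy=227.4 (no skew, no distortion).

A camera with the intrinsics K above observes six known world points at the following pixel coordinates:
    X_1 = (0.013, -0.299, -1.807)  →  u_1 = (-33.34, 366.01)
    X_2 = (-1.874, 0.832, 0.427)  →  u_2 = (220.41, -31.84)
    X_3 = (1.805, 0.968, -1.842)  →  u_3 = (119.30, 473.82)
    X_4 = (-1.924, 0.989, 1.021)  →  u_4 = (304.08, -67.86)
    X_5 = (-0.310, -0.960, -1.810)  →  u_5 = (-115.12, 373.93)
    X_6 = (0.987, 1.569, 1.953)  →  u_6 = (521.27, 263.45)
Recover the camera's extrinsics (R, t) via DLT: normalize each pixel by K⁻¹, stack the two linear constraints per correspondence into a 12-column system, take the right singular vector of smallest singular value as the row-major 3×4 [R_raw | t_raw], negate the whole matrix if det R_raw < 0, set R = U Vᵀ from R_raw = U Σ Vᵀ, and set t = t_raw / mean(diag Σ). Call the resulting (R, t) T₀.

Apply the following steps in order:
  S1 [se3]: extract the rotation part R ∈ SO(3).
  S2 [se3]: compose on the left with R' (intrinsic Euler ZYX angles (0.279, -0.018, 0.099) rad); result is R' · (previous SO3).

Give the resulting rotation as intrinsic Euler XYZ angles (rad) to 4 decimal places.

rotation (euler_xyz) = (-2.9083, 1.3354, -1.4187)

source (pnp_recover): camera pose = R=[0.2961 0.1361 0.9454; 0.9139 -0.3280 -0.2390; 0.2776 0.9348 -0.2215], t=(-0.3998, 0.3699, 5.1293)
after S1 (rot_of_se3): [0.2961 0.1361 0.9454; 0.9139 -0.3280 -0.2390; 0.2776 0.9348 -0.2215]
after S2 (compose_so3): [0.0353 0.2306 0.9724; 0.9276 -0.3696 0.0539; 0.3718 0.9001 -0.2270]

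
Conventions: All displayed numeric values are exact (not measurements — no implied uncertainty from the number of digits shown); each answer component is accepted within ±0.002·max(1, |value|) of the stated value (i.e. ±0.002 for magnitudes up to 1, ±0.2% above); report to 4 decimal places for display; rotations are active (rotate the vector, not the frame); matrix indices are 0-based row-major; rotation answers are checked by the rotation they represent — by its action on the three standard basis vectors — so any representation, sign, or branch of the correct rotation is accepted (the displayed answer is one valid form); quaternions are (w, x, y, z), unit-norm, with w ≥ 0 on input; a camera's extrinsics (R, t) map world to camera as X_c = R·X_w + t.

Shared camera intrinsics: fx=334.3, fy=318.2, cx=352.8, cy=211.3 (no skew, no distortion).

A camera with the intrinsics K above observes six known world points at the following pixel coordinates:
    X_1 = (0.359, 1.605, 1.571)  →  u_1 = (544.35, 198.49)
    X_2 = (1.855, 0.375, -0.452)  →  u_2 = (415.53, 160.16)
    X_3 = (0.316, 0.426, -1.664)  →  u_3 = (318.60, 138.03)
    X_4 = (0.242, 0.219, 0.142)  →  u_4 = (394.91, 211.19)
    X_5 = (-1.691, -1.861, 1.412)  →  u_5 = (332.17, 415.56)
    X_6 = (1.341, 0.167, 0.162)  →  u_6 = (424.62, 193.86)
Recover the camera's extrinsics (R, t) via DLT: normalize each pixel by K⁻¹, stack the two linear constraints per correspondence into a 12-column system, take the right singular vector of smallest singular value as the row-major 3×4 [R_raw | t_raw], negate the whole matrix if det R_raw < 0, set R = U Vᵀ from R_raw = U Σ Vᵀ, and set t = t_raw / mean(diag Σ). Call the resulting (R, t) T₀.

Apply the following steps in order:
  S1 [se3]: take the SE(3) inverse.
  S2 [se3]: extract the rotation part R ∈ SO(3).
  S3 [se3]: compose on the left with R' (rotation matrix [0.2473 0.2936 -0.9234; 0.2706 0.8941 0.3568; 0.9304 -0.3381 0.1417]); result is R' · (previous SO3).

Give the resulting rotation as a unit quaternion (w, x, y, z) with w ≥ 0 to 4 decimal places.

source (pnp_recover): camera pose = R=[0.5796 0.3533 0.7344; -0.3394 -0.7147 0.6116; 0.7409 -0.6037 -0.2943], t=(0.3199, 0.1500, 5.0897)
after S1 (invert_se3): R=[0.5796 -0.3394 0.7409; 0.3533 -0.7147 -0.6037; 0.7344 0.6116 -0.2943], t=(-3.9054, 3.0669, 1.1714)
after S2 (rot_of_se3): [0.5796 -0.3394 0.7409; 0.3533 -0.7147 -0.6037; 0.7344 0.6116 -0.2943]
after S3 (compose_so3): [-0.4310 -0.8585 0.2778; 0.7347 -0.5126 -0.4443; 0.5239 0.0126 0.8517]

rotation (quat) = (0.4765, 0.2397, -0.1291, 0.8360)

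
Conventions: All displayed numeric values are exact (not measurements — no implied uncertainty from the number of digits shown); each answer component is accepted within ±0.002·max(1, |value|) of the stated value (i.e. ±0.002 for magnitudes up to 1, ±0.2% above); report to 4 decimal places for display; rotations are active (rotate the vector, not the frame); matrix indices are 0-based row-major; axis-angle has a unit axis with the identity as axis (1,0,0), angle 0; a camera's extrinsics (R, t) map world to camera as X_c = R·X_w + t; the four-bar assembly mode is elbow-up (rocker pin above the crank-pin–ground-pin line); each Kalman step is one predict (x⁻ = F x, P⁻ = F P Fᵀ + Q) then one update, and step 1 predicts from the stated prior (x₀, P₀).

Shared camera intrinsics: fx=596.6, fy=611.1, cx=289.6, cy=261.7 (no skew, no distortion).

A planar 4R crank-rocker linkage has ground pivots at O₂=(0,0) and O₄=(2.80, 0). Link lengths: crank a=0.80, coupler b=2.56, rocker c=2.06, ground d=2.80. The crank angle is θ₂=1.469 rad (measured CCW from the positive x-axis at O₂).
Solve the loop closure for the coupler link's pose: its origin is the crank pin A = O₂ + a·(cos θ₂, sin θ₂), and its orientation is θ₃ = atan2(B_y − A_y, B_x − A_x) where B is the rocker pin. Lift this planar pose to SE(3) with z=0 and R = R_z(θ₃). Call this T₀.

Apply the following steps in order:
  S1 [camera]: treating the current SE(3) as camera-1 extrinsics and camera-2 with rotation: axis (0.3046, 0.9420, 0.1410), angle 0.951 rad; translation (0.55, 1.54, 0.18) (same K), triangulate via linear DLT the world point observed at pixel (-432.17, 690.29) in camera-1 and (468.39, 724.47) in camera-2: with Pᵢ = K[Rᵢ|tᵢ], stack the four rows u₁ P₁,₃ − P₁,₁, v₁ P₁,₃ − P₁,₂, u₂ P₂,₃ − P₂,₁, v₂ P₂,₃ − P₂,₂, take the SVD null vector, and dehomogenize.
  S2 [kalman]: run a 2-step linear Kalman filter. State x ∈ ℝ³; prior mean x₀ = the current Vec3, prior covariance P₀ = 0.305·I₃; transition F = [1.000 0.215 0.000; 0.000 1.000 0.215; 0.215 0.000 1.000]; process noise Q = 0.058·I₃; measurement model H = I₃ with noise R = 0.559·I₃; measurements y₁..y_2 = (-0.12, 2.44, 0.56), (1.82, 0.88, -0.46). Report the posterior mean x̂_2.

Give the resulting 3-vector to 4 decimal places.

result = (0.1994, 1.7485, 0.4599)

source (fourbar_fk): coupler pose = R=[0.8810 -0.4732 0.0000; 0.4732 0.8810 0.0000; 0.0000 0.0000 1.0000], t=(0.0813, 0.7959, 0.0000)
after S1 (triangulate): (-1.5795, 1.1720, 1.5413)
after S2 (kf_track): (0.1994, 1.7485, 0.4599)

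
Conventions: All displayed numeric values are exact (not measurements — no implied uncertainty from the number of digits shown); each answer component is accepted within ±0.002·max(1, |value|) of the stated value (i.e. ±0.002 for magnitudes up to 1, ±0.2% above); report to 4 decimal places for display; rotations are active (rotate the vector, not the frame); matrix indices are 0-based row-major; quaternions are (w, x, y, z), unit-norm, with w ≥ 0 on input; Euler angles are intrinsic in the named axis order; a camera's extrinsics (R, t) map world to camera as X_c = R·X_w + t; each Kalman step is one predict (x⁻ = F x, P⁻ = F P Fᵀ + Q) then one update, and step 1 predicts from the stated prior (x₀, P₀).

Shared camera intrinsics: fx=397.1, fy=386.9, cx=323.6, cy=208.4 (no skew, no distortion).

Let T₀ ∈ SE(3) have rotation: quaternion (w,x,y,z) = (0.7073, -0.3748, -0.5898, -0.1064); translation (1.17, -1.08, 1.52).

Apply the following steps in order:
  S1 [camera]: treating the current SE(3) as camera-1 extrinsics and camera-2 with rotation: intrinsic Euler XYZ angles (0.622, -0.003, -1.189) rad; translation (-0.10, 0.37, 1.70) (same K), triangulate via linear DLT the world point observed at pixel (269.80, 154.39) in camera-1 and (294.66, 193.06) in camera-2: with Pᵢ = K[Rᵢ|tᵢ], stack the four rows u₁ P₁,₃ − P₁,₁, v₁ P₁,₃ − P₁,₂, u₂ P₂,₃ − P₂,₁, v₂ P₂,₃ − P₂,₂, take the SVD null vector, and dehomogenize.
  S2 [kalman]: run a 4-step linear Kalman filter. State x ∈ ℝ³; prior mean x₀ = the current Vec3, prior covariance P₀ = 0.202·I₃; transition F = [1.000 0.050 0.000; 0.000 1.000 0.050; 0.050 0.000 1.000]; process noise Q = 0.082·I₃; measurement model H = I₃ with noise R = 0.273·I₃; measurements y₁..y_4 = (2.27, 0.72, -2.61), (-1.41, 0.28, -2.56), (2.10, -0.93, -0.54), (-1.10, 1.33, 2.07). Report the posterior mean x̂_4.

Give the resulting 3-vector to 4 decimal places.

after S1 (triangulate): (-0.5370, 0.0695, 1.5910)
after S2 (kf_track): (0.0485, 0.4085, 0.2868)

result = (0.0485, 0.4085, 0.2868)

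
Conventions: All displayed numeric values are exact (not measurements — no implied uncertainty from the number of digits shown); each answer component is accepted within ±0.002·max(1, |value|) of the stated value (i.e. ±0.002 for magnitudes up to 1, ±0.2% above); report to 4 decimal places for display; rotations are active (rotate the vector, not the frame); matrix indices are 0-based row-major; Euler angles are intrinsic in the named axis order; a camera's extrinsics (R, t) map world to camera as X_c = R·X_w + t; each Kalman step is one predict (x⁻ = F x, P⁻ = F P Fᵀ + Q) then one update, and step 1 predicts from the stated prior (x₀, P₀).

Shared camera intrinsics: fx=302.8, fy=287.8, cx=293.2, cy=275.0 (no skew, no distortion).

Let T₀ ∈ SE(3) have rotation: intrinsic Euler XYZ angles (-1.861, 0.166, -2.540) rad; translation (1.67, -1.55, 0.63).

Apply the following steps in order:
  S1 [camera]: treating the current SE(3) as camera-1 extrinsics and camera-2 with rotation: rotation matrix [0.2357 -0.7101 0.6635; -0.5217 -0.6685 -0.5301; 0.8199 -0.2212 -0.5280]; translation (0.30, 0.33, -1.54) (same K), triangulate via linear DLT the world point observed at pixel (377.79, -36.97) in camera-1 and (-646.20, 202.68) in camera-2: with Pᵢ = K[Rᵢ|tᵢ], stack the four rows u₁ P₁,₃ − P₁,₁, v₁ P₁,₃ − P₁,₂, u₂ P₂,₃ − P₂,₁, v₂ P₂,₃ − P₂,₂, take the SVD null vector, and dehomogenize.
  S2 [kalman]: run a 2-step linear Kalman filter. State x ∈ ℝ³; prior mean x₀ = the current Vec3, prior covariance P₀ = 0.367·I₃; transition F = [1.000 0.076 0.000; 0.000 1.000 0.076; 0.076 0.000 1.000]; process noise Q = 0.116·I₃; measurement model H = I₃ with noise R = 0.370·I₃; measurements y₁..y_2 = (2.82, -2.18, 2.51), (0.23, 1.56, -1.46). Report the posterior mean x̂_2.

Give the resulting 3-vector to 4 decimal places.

after S1 (triangulate): (1.4071, 0.5132, -1.3168)
after S2 (kf_track): (1.2576, 0.1723, -0.1172)

result = (1.2576, 0.1723, -0.1172)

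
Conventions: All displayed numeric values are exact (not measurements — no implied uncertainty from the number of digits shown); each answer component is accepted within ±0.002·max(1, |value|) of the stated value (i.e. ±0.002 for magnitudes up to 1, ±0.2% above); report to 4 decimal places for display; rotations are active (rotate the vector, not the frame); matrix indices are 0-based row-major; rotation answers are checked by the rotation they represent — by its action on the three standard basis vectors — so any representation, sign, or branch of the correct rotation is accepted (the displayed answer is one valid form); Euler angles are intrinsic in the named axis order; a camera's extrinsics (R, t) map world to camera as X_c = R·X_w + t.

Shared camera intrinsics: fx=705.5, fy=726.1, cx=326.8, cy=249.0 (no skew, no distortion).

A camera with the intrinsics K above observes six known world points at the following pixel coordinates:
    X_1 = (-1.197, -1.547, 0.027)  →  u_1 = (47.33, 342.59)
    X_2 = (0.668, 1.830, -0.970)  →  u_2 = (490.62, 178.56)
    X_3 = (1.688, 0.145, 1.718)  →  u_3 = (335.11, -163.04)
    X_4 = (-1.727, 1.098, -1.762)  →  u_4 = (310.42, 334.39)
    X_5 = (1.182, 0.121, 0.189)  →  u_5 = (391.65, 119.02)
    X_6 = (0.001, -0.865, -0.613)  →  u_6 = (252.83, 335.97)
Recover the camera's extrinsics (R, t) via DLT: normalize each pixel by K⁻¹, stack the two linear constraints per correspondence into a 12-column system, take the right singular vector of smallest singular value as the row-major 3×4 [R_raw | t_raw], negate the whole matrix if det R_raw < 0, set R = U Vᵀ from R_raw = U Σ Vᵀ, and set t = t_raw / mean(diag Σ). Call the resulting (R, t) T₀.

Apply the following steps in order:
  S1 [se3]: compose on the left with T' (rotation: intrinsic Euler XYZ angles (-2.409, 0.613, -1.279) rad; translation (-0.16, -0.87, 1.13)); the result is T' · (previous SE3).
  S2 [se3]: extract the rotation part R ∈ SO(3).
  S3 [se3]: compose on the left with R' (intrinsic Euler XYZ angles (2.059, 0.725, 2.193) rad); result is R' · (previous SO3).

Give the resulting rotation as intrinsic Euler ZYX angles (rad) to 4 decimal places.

source (pnp_recover): camera pose = R=[0.7079 0.5084 -0.4904; -0.2109 -0.5104 -0.8337; -0.6741 0.6935 -0.2541], t=(-0.3800, -0.3600, 5.3903)
after S1 (compose_se3): R=[-0.3865 0.1188 -0.9146; 0.1797 0.9824 0.0517; 0.9046 -0.1444 -0.4010], t=(2.5697, 2.0598, -2.5161)
after S2 (rot_of_se3): [-0.3865 0.1188 -0.9146; 0.1797 0.9824 0.0517; 0.9046 -0.1444 -0.4010]
after S3 (compose_so3): [0.6592 -0.7451 0.1016; -0.3551 -0.1893 0.9154; -0.6628 -0.6395 -0.3894]

rotation (euler_zyx) = (-0.4942, 0.7246, -2.1178)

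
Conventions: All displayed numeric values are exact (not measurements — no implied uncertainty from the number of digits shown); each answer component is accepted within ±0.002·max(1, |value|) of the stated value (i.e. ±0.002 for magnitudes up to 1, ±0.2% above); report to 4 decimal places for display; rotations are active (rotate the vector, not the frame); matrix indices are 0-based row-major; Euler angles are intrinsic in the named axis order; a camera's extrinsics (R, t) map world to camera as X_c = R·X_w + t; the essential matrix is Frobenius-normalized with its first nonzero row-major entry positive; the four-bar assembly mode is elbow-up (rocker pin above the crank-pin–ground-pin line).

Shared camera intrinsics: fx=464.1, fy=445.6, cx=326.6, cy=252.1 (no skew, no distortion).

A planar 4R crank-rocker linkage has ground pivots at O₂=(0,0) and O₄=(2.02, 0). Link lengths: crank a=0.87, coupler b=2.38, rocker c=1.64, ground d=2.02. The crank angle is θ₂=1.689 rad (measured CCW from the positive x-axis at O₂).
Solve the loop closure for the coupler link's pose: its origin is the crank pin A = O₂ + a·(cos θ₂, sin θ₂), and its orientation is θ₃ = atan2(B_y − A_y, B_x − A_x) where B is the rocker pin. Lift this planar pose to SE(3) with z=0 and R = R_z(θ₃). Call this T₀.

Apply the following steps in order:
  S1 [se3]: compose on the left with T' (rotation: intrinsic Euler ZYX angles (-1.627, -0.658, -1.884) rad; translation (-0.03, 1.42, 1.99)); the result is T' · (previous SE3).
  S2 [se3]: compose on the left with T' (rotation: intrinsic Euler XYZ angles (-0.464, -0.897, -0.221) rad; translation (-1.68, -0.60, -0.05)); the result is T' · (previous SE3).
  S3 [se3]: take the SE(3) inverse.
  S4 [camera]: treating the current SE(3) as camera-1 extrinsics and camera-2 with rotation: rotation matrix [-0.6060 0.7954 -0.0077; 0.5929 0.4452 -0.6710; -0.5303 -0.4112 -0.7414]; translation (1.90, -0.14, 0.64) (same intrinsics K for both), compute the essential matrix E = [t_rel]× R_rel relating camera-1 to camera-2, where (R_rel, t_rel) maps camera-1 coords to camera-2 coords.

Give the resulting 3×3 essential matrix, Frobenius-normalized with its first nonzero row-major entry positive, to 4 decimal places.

source (fourbar_fk): coupler pose = R=[0.9461 -0.3239 0.0000; 0.3239 0.9461 0.0000; 0.0000 0.0000 1.0000], t=(-0.1026, 0.8639, 0.0000)
after S1 (compose_se3): R=[-0.1523 -0.3076 0.9393; -0.9299 -0.2773 -0.2416; 0.3347 -0.9102 -0.2438], t=(-0.3194, 1.0142, 1.2770)
after S2 (compose_se3): R=[-0.4815 0.4862 0.7293; -0.8113 -0.5620 -0.1610; 0.3316 -0.6692 0.6650], t=(-2.7336, 0.6728, 0.1259)
after S3 (invert_se3): R=[-0.4815 -0.8113 0.3316; 0.4862 -0.5620 -0.6692; 0.7293 -0.1610 0.6650], t=(-0.8120, 1.7914, 2.0182)
after S4 (essential): [0.1451 -0.2352 0.2114; -0.3034 -0.4795 0.3520; -0.6179 0.1285 -0.1864]

matrix = [0.1451 -0.2352 0.2114; -0.3034 -0.4795 0.3520; -0.6179 0.1285 -0.1864]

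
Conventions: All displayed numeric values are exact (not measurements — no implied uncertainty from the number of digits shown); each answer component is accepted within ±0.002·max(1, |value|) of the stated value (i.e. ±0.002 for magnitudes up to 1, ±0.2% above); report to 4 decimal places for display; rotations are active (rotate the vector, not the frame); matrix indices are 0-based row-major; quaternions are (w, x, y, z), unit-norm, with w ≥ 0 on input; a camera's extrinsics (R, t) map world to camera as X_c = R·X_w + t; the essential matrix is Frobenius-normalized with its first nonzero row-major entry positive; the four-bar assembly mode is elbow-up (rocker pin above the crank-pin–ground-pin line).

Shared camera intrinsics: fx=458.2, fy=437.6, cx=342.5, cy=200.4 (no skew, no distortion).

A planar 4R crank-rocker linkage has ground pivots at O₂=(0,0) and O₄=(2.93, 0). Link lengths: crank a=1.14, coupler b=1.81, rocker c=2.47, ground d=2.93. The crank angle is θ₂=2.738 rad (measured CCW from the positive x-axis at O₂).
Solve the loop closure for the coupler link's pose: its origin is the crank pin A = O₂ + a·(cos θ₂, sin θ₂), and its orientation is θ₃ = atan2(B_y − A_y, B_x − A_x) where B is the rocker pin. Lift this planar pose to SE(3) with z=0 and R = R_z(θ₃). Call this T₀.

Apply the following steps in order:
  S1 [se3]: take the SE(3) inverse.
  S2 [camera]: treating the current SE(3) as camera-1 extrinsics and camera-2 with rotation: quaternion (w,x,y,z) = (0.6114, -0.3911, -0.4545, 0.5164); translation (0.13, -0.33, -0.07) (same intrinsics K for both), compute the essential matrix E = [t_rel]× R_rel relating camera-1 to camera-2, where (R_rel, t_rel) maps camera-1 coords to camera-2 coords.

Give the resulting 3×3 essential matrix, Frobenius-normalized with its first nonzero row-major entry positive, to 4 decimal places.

source (fourbar_fk): coupler pose = R=[0.9514 -0.3079 0.0000; 0.3079 0.9514 0.0000; 0.0000 0.0000 1.0000], t=(-1.0484, 0.4477, 0.0000)
after S1 (invert_se3): R=[0.9514 0.3079 0.0000; -0.3079 0.9514 0.0000; 0.0000 0.0000 1.0000], t=(0.8597, -0.7487, 0.0000)
after S2 (essential): [0.4080 0.5500 -0.1744; 0.0073 0.0660 0.3128; -0.0454 -0.1723 -0.6055]

matrix = [0.4080 0.5500 -0.1744; 0.0073 0.0660 0.3128; -0.0454 -0.1723 -0.6055]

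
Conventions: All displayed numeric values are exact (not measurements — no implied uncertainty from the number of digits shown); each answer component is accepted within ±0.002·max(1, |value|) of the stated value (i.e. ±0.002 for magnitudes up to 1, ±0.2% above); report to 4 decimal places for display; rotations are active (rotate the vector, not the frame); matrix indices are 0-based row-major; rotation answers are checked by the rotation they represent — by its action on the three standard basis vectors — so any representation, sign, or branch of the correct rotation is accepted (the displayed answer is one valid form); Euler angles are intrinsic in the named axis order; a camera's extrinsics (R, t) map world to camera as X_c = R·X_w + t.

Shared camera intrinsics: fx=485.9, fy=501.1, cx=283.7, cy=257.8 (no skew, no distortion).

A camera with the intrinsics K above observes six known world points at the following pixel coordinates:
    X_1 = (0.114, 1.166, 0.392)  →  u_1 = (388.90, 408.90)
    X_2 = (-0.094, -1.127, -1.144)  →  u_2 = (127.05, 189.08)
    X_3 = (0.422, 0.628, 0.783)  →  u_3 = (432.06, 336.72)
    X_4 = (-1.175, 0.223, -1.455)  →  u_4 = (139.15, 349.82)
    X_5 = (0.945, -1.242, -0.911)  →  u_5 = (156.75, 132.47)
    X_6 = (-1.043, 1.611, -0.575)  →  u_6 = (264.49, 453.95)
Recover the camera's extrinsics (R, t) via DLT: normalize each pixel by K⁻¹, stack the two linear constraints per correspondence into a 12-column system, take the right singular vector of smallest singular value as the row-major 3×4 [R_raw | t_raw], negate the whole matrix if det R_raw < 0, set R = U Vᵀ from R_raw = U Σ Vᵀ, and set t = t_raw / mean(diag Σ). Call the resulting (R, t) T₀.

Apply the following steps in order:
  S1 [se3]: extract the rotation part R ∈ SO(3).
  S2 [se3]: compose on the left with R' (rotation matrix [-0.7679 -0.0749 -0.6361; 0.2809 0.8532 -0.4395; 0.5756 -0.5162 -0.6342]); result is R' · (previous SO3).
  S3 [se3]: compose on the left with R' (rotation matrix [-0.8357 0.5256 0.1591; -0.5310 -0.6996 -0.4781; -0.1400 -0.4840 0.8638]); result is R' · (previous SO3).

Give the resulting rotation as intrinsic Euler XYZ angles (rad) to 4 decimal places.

rotation (euler_xyz) = (-0.4452, 0.8364, -1.4934)

source (pnp_recover): camera pose = R=[0.2817 0.2758 0.9190; -0.0112 0.9587 -0.2843; -0.9594 0.0698 0.2732], t=(0.1800, 0.2399, 4.0497)
after S1 (rot_of_se3): [0.2817 0.2758 0.9190; -0.0112 0.9587 -0.2843; -0.9594 0.0698 0.2732]
after S2 (compose_so3): [0.3948 -0.3280 -0.8582; 0.4913 0.8647 -0.1045; 0.7764 -0.3803 0.5025]
after S3 (compose_so3): [0.0518 0.6681 0.7422; -0.9245 -0.2489 0.2886; 0.3776 -0.7012 0.6048]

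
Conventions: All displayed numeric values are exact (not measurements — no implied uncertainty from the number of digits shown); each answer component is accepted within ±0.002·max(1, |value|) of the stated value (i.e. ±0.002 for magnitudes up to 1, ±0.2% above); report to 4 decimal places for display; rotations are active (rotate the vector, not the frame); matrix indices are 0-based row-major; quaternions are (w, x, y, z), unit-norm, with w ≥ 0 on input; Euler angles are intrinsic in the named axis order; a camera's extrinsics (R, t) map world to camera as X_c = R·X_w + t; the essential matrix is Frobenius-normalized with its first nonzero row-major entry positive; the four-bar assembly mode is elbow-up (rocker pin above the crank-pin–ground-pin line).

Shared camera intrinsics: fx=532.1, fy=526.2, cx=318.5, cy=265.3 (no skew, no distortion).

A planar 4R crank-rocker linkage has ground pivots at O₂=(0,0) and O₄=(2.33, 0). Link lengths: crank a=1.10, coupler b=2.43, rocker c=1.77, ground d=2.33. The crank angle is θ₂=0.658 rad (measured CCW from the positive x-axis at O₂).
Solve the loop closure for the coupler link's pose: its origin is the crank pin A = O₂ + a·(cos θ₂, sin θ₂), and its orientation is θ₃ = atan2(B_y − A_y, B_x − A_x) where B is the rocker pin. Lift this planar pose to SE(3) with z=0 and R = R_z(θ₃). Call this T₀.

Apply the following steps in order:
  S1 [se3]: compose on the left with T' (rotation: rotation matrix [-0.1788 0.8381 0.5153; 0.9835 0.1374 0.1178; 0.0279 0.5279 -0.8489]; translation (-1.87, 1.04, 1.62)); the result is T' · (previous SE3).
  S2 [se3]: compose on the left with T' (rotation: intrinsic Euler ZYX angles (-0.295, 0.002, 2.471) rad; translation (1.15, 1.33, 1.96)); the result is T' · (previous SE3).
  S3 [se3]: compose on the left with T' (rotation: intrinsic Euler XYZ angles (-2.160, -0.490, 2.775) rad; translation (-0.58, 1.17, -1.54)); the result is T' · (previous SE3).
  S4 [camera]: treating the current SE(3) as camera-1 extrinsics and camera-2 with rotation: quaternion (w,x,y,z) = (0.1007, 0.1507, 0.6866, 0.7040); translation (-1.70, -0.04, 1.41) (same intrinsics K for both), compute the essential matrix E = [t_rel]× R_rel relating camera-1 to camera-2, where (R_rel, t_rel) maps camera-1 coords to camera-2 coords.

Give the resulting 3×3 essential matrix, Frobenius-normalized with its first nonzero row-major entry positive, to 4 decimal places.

source (fourbar_fk): coupler pose = R=[0.9273 -0.3742 0.0000; 0.3742 0.9273 0.0000; 0.0000 0.0000 1.0000], t=(0.8703, 0.6727, 0.0000)
after S1 (compose_se3): R=[0.1478 0.8442 0.5153; 0.9634 -0.2406 0.1178; 0.2234 0.4791 -0.8489], t=(-1.4618, 1.9884, 1.9994)
after S2 (compose_se3): R=[-0.1176 0.7749 0.6210; -0.8983 -0.3496 0.2662; 0.4234 -0.5266 0.7372], t=(-1.0635, -0.9242, 1.6322)
after S3 (compose_se3): R=[0.1817 -0.2799 -0.9427; 0.0369 -0.9560 0.2910; -0.9827 -0.0877 -0.1633], t=(-0.1799, 2.6178, -3.0869)
after S4 (essential): [0.5627 0.2213 0.3398; -0.2479 0.1332 0.4940; -0.3292 0.0463 0.2917]

matrix = [0.5627 0.2213 0.3398; -0.2479 0.1332 0.4940; -0.3292 0.0463 0.2917]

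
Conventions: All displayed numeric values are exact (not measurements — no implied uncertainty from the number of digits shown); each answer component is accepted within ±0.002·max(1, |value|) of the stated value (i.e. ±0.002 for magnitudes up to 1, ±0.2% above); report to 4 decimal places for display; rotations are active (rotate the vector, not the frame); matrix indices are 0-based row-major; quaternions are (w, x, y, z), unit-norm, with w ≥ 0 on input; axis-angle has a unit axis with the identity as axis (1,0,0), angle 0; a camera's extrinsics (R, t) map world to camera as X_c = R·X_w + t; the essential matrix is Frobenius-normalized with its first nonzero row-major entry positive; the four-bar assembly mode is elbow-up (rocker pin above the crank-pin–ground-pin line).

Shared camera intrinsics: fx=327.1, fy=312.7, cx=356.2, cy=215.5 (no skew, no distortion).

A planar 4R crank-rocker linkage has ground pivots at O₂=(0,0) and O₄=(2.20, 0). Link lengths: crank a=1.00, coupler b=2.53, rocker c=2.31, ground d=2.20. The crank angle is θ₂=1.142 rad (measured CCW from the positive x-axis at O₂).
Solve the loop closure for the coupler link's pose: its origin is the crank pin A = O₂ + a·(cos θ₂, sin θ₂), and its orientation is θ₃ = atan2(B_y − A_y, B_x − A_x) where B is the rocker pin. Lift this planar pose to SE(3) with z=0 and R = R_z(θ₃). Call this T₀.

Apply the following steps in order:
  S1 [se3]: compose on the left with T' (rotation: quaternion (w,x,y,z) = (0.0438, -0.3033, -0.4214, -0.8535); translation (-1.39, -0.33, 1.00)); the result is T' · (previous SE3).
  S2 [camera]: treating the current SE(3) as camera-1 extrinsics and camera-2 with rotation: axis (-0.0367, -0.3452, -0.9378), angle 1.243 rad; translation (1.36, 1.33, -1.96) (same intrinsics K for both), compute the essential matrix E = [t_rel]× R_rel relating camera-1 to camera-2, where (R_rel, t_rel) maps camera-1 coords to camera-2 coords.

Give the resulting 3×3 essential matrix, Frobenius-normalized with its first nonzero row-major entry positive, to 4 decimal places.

matrix = [0.5676 0.3332 0.2498; -0.1583 0.3043 -0.2012; -0.1401 0.5100 -0.2578]

source (fourbar_fk): coupler pose = R=[0.8393 -0.5437 0.0000; 0.5437 0.8393 0.0000; 0.0000 0.0000 1.0000], t=(0.4158, 0.9095, 0.0000)
after S1 (compose_se3): R=[-0.5020 0.7189 0.4808; -0.1967 -0.6363 0.7459; 0.8422 0.2799 0.4608], t=(-1.4272, -0.8378, 1.8607)
after S2 (essential): [0.5676 0.3332 0.2498; -0.1583 0.3043 -0.2012; -0.1401 0.5100 -0.2578]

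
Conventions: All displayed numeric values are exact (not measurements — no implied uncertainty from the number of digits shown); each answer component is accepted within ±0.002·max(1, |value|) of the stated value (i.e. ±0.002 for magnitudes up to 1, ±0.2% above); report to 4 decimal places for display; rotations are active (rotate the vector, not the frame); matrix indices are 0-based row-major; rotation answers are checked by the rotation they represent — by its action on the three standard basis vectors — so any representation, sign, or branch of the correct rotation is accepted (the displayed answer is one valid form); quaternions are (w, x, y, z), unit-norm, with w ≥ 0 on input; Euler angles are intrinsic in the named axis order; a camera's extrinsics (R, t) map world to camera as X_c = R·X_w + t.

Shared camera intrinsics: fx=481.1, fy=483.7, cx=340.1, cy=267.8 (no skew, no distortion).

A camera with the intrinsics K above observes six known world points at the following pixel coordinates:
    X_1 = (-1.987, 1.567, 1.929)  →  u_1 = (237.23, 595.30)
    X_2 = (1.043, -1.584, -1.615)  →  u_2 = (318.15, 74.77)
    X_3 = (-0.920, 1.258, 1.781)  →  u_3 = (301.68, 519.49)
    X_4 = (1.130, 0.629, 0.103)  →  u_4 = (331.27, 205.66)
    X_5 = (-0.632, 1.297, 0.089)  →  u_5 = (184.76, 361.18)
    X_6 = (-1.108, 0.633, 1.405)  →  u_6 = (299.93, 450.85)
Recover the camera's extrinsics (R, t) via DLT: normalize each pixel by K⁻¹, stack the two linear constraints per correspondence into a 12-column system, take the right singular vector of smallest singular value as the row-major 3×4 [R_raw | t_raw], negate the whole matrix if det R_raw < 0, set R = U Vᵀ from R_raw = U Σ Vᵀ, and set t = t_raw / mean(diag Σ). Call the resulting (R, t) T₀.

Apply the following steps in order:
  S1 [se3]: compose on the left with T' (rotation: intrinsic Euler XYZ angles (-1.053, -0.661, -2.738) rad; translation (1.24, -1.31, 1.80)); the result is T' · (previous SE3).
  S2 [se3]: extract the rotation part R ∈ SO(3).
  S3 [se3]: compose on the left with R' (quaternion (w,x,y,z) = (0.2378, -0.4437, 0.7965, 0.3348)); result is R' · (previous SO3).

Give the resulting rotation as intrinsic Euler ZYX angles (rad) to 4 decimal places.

rotation (euler_zyx) = (-0.8391, -0.5032, -2.2169)

source (pnp_recover): camera pose = R=[0.5516 -0.4678 0.6905; -0.6275 0.3126 0.7131; -0.5495 -0.8267 -0.1211], t=(-0.4700, -0.0500, 4.9599)
after S1 (compose_se3): R=[-0.2576 0.9440 -0.2059; -0.6005 -0.3234 -0.7313; -0.7569 -0.0648 0.6503], t=(-1.4793, 2.4262, 3.6629)
after S2 (rot_of_se3): [-0.2576 0.9440 -0.2059; -0.6005 -0.3234 -0.7313; -0.7569 -0.0648 0.6503]
after S3 (compose_so3): [0.5853 -0.1907 0.7880; -0.6518 -0.6887 0.3174; 0.4822 -0.6995 -0.5275]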